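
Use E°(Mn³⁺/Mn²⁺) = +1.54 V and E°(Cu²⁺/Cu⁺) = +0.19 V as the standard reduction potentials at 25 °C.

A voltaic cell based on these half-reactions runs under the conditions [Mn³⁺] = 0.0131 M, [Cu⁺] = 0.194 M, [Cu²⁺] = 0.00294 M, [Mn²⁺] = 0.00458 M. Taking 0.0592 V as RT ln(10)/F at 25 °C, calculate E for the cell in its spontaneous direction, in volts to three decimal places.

Mn³⁺/Mn²⁺ is the cathode (higher E°), Cu²⁺/Cu⁺ the anode: E°cell = +1.54 − (+0.19) = +1.35 V, n = 1.
Overall: Mn³⁺(aq) + Cu⁺(aq) → Mn²⁺(aq) + Cu²⁺(aq)
Q = [Mn²⁺]·[Cu²⁺] / ([Mn³⁺]·[Cu⁺]); log Q = -2.276.
E = E° − (0.0592/n) log Q = +1.35 − (0.0592/1)(-2.276) = +1.485 V.

+1.485 V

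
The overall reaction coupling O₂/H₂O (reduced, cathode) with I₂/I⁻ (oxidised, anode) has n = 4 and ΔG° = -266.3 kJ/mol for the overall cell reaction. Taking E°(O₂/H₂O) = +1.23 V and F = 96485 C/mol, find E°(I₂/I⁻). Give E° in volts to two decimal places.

E°cell = −ΔG°/(nF) = −(-266.3×10³)/((4)(96485)) = +0.690 V.
Since O₂/H₂O is the cathode and I₂/I⁻ the anode, E°cell = E°(O₂/H₂O) − E°(I₂/I⁻).
So E°(I₂/I⁻) = E°(O₂/H₂O) − E°cell = (+1.23) − (+0.690) = +0.54 V.

+0.54 V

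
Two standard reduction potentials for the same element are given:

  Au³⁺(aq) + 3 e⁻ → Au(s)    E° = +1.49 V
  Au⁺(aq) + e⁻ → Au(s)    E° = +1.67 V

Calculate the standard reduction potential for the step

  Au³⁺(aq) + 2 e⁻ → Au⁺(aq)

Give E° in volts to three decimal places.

+1.400 V

Sequential free energies add, so n₃E°₃ = n₁E°₁ + n₂E°₂.
With n₃ = 3, and the known step contributing 1×(+1.67) V, the unknown satisfies 2·E° = 3×(+1.49) − 1×(+1.67) = +2.800.
E° = +2.800 / 2 = +1.400 V.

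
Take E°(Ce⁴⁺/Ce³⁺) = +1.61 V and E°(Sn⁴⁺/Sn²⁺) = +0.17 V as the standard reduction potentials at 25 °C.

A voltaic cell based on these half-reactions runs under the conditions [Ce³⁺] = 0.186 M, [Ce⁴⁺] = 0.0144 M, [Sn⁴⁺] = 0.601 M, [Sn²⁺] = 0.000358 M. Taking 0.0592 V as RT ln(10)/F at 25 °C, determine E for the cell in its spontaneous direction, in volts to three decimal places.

+1.279 V

Ce⁴⁺/Ce³⁺ is the cathode (higher E°), Sn⁴⁺/Sn²⁺ the anode: E°cell = +1.61 − (+0.17) = +1.44 V, n = 2.
Overall: 2 Ce⁴⁺(aq) + Sn²⁺(aq) → 2 Ce³⁺(aq) + Sn⁴⁺(aq)
Q = [Ce³⁺]^2·[Sn⁴⁺] / ([Ce⁴⁺]^2·[Sn²⁺]); log Q = 5.447.
E = E° − (0.0592/n) log Q = +1.44 − (0.0592/2)(5.447) = +1.279 V.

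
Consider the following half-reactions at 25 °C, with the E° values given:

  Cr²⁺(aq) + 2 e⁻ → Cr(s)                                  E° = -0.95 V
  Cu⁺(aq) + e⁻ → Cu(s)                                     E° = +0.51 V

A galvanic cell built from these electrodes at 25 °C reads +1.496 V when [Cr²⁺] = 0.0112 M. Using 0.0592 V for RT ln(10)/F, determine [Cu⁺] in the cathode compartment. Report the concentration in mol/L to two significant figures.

Cu⁺/Cu is the cathode, Cr²⁺/Cr the anode: E°cell = +1.46 V, n = 2.
Overall reaction: 2 Cu⁺(aq) + Cr(s) → 2 Cu(s) + Cr²⁺(aq); Q = [Cr²⁺]^1/[Cu⁺]^2.
From E = E° − (0.0592/n) log Q: log Q = (E° − E)·n/0.0592 = (+1.46 − (+1.496))·2/0.0592 = -1.2162.
So 2·log[Cu⁺] = 1·log(0.0112) − log Q = -1.9508 − (-1.2162) = -0.7346; log[Cu⁺] = -0.7346 / 2 = -0.3673; [Cu⁺] = 10^(-0.3673) ≈ 0.43 M.

0.43 M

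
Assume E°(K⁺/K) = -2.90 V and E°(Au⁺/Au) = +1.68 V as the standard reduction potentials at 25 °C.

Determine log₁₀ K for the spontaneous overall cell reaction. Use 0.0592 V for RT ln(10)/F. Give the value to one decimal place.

Cathode: Au⁺/Au; anode: K⁺/K. E°cell = +4.58 V, n = 1.
log K = nE°cell / 0.0592 = (1)(+4.58) / 0.0592 = 77.4.

77.4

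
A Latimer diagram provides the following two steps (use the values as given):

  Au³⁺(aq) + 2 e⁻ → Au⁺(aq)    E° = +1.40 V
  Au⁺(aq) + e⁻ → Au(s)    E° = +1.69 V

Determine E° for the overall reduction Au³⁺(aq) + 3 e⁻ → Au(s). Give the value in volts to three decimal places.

Standard free energies of sequential steps add: ΔG°₃ = ΔG°₁ + ΔG°₂, so n₃E°₃ = n₁E°₁ + n₂E°₂.
E°₃ = (2×+1.40 + 1×+1.69) / 3 = (+4.490) / 3 = +1.497 V.
Simply averaging or adding the two E° values would be wrong; the electron-weighted sum is required.

+1.497 V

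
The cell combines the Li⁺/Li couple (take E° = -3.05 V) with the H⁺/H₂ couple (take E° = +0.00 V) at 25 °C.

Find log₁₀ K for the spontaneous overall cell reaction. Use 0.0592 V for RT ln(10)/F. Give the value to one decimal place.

103.0

Cathode: H⁺/H₂; anode: Li⁺/Li. E°cell = +3.05 V, n = 2.
log K = nE°cell / 0.0592 = (2)(+3.05) / 0.0592 = 103.0.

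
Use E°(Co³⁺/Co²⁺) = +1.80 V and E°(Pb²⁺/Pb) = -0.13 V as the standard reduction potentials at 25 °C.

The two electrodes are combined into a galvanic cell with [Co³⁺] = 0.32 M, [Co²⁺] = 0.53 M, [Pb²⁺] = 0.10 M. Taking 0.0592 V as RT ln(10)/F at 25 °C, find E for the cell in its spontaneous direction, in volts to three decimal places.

Co³⁺/Co²⁺ is the cathode (higher E°), Pb²⁺/Pb the anode: E°cell = +1.80 − (-0.13) = +1.93 V, n = 2.
Overall: 2 Co³⁺(aq) + Pb(s) → 2 Co²⁺(aq) + Pb²⁺(aq)
Q = [Co²⁺]^2·[Pb²⁺] / ([Co³⁺]^2); log Q = -0.562.
E = E° − (0.0592/n) log Q = +1.93 − (0.0592/2)(-0.562) = +1.947 V.

+1.947 V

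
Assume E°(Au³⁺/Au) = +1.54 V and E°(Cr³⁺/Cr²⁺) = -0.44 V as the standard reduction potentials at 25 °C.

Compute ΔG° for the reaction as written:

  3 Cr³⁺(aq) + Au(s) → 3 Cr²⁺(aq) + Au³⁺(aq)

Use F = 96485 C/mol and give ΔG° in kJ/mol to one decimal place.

As written, Cr³⁺/Cr²⁺ is reduced (cathode) and Au³⁺/Au is oxidised (anode), so E°cell = (-0.44) − (+1.54) = -1.98 V.
Balancing electrons gives n = 3.
ΔG° = −nFE° = −(3)(96485)(-1.98) = 573,121 J = +573.1 kJ/mol.

+573.1 kJ/mol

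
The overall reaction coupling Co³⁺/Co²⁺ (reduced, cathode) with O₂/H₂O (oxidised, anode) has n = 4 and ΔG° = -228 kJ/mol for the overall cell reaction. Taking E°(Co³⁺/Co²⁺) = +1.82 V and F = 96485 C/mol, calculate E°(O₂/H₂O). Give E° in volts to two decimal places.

+1.23 V

E°cell = −ΔG°/(nF) = −(-228×10³)/((4)(96485)) = +0.591 V.
Since Co³⁺/Co²⁺ is the cathode and O₂/H₂O the anode, E°cell = E°(Co³⁺/Co²⁺) − E°(O₂/H₂O).
So E°(O₂/H₂O) = E°(Co³⁺/Co²⁺) − E°cell = (+1.82) − (+0.591) = +1.23 V.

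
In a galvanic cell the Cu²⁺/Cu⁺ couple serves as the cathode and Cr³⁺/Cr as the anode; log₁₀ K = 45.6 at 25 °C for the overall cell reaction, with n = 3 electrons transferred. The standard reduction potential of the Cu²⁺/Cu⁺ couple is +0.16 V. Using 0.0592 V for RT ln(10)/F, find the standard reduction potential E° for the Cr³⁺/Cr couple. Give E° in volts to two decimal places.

-0.74 V

E°cell = (0.0592/n)·log K = (0.0592/3)(45.6) = +0.900 V.
Since Cu²⁺/Cu⁺ is the cathode and Cr³⁺/Cr the anode, E°cell = E°(Cu²⁺/Cu⁺) − E°(Cr³⁺/Cr).
So E°(Cr³⁺/Cr) = E°(Cu²⁺/Cu⁺) − E°cell = (+0.16) − (+0.900) = -0.74 V.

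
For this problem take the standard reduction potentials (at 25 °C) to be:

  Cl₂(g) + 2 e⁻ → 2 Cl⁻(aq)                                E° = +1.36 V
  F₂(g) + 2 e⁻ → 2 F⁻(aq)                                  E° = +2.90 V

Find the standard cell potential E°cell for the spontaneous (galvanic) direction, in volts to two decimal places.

The F₂/F⁻ couple has the higher reduction potential, so it is the cathode; Cl₂/Cl⁻ is oxidised at the anode.
E°cell = E°(cathode) − E°(anode) = (+2.90) − (+1.36) = +1.54 V.

+1.54 V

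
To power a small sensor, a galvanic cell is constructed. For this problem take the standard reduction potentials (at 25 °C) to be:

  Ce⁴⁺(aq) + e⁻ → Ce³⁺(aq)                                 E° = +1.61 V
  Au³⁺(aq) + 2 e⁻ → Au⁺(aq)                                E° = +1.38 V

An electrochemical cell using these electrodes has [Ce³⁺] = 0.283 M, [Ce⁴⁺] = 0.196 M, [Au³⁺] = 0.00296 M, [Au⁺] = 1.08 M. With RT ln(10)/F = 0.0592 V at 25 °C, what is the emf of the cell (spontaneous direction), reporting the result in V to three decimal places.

+0.296 V

Ce⁴⁺/Ce³⁺ is the cathode (higher E°), Au³⁺/Au⁺ the anode: E°cell = +1.61 − (+1.38) = +0.23 V, n = 2.
Overall: 2 Ce⁴⁺(aq) + Au⁺(aq) → 2 Ce³⁺(aq) + Au³⁺(aq)
Q = [Ce³⁺]^2·[Au³⁺] / ([Ce⁴⁺]^2·[Au⁺]); log Q = -2.243.
E = E° − (0.0592/n) log Q = +0.23 − (0.0592/2)(-2.243) = +0.296 V.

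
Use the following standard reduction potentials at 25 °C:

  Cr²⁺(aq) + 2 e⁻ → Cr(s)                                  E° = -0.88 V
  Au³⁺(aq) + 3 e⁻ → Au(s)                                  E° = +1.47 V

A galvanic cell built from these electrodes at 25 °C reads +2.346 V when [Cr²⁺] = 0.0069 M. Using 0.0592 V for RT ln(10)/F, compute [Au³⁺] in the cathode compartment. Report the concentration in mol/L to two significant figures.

Au³⁺/Au is the cathode, Cr²⁺/Cr the anode: E°cell = +2.35 V, n = 6.
Overall reaction: 2 Au³⁺(aq) + 3 Cr(s) → 2 Au(s) + 3 Cr²⁺(aq); Q = [Cr²⁺]^3/[Au³⁺]^2.
From E = E° − (0.0592/n) log Q: log Q = (E° − E)·n/0.0592 = (+2.35 − (+2.346))·6/0.0592 = 0.4054.
So 2·log[Au³⁺] = 3·log(0.0069) − log Q = -6.4835 − (0.4054) = -6.8889; log[Au³⁺] = -6.8889 / 2 = -3.4444; [Au³⁺] = 10^(-3.4444) ≈ 0.00036 M.

0.00036 M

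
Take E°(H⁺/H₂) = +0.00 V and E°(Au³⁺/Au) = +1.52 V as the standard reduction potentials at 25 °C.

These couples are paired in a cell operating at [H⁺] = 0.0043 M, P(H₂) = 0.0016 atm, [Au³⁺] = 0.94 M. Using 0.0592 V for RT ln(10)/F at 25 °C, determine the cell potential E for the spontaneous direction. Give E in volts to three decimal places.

Au³⁺/Au is the cathode (higher E°), H⁺/H₂ the anode: E°cell = +1.52 − (+0.00) = +1.52 V, n = 6.
Overall: 2 Au³⁺(aq) + 3 H₂(g) → 2 Au(s) + 6 H⁺(aq)
Q = [H⁺]^6 / ([Au³⁺]^2·P(H₂)^3); log Q = -5.758.
E = E° − (0.0592/n) log Q = +1.52 − (0.0592/6)(-5.758) = +1.577 V.

+1.577 V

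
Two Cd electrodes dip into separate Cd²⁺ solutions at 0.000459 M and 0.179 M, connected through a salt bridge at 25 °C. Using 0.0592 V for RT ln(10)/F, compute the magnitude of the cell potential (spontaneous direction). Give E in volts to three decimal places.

+0.077 V

For a concentration cell E°cell = 0. The 0.179 M side is the cathode (reduction is favoured where [Cd²⁺] is higher).
With n = 2, E = −(0.0592/2) log([Cd²⁺]ₐₙ/[Cd²⁺]꜀ₐₜ) = −(0.0592/2) log(0.000459/0.179) = −(0.0592/2)(-2.591) = +0.077 V.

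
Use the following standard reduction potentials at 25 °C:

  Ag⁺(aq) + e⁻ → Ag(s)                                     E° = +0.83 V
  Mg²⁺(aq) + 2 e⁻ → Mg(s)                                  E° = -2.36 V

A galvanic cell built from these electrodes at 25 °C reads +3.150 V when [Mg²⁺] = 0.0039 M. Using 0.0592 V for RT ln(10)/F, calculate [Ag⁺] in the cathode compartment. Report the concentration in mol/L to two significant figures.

Ag⁺/Ag is the cathode, Mg²⁺/Mg the anode: E°cell = +3.19 V, n = 2.
Overall reaction: 2 Ag⁺(aq) + Mg(s) → 2 Ag(s) + Mg²⁺(aq); Q = [Mg²⁺]^1/[Ag⁺]^2.
From E = E° − (0.0592/n) log Q: log Q = (E° − E)·n/0.0592 = (+3.19 − (+3.150))·2/0.0592 = 1.3514.
So 2·log[Ag⁺] = 1·log(0.0039) − log Q = -2.4089 − (1.3514) = -3.7603; log[Ag⁺] = -3.7603 / 2 = -1.8801; [Ag⁺] = 10^(-1.8801) ≈ 0.013 M.

0.013 M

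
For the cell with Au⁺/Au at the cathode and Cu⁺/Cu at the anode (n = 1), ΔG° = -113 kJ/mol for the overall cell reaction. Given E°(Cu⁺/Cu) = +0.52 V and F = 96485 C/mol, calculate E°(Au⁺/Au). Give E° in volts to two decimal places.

E°cell = −ΔG°/(nF) = −(-113×10³)/((1)(96485)) = +1.171 V.
Since Au⁺/Au is the cathode and Cu⁺/Cu the anode, E°cell = E°(Au⁺/Au) − E°(Cu⁺/Cu).
So E°(Au⁺/Au) = E°cell + E°(Cu⁺/Cu) = +1.171 + (+0.52) = +1.69 V.

+1.69 V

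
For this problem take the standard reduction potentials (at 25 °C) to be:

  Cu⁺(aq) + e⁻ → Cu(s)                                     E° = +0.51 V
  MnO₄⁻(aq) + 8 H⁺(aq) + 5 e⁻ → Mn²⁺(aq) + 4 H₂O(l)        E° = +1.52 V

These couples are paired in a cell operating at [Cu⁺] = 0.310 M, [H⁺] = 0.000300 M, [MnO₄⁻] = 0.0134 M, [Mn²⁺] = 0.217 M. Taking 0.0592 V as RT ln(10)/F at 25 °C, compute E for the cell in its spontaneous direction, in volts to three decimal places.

+0.692 V

MnO₄⁻/Mn²⁺ is the cathode (higher E°), Cu⁺/Cu the anode: E°cell = +1.52 − (+0.51) = +1.01 V, n = 5.
Overall: MnO₄⁻(aq) + 8 H⁺(aq) + 5 Cu(s) → Mn²⁺(aq) + 4 H₂O(l) + 5 Cu⁺(aq)
Q = [Mn²⁺]·[Cu⁺]^5 / ([MnO₄⁻]·[H⁺]^8); log Q = 26.849.
E = E° − (0.0592/n) log Q = +1.01 − (0.0592/5)(26.849) = +0.692 V.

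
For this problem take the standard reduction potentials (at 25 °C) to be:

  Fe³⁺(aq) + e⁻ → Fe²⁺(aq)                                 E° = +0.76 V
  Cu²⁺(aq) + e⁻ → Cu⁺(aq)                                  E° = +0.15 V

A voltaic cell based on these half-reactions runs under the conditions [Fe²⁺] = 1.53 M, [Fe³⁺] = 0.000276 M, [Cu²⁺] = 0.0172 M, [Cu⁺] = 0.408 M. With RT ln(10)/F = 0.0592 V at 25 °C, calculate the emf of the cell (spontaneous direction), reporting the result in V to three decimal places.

+0.470 V

Fe³⁺/Fe²⁺ is the cathode (higher E°), Cu²⁺/Cu⁺ the anode: E°cell = +0.76 − (+0.15) = +0.61 V, n = 1.
Overall: Fe³⁺(aq) + Cu⁺(aq) → Fe²⁺(aq) + Cu²⁺(aq)
Q = [Fe²⁺]·[Cu²⁺] / ([Fe³⁺]·[Cu⁺]); log Q = 2.369.
E = E° − (0.0592/n) log Q = +0.61 − (0.0592/1)(2.369) = +0.470 V.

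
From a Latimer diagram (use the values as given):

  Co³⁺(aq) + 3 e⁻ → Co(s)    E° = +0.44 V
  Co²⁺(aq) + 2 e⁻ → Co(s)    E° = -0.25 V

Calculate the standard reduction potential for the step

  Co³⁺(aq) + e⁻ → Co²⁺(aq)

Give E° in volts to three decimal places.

Sequential free energies add, so n₃E°₃ = n₁E°₁ + n₂E°₂.
With n₃ = 3, and the known step contributing 2×(-0.25) V, the unknown satisfies 1·E° = 3×(+0.44) − 2×(-0.25) = +1.820.
E° = +1.820 / 1 = +1.820 V.

+1.820 V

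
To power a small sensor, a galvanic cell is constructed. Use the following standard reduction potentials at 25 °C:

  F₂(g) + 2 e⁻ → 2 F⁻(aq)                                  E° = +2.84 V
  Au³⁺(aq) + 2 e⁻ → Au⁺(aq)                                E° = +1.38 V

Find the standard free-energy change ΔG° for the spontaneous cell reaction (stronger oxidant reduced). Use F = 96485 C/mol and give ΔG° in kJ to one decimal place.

F₂/F⁻ (E° = +2.84 V) is the cathode; Au³⁺/Au⁺ (E° = +1.38 V) is the anode, so E°cell = +1.46 V.
Balancing electrons gives n = 2 (lcm of 2 and 2).
ΔG° = −nFE° = −(2)(96485)(+1.46) = -281,736 J = -281.7 kJ.

-281.7 kJ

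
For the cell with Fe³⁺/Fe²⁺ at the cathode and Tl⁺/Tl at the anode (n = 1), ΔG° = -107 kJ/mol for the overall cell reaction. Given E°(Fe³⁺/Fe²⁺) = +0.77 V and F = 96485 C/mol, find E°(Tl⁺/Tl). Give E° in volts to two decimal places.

-0.34 V

E°cell = −ΔG°/(nF) = −(-107×10³)/((1)(96485)) = +1.109 V.
Since Fe³⁺/Fe²⁺ is the cathode and Tl⁺/Tl the anode, E°cell = E°(Fe³⁺/Fe²⁺) − E°(Tl⁺/Tl).
So E°(Tl⁺/Tl) = E°(Fe³⁺/Fe²⁺) − E°cell = (+0.77) − (+1.109) = -0.34 V.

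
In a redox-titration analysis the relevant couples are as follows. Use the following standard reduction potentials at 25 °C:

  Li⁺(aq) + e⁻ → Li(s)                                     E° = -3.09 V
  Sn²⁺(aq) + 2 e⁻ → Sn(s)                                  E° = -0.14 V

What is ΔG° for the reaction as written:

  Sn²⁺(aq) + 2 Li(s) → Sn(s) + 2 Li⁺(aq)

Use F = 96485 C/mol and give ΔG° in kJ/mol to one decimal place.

-569.3 kJ/mol

As written, Sn²⁺/Sn is reduced (cathode) and Li⁺/Li is oxidised (anode), so E°cell = (-0.14) − (-3.09) = +2.95 V.
Balancing electrons gives n = 2.
ΔG° = −nFE° = −(2)(96485)(+2.95) = -569,262 J = -569.3 kJ/mol.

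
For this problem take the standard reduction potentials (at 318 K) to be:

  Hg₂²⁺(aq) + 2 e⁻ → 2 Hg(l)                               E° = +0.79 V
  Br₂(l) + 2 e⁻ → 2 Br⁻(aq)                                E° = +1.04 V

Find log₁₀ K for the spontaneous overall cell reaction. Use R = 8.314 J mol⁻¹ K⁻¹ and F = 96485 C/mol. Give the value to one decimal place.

Cathode: Br₂/Br⁻; anode: Hg₂²⁺/Hg. E°cell = (+1.04) − (+0.79) = +0.25 V, with n = 2.
ΔG° = −nFE° = −RT ln K, so ln K = nFE°/(RT) = (2)(96485)(+0.25) / ((8.314)(318)) = 18.247.
log₁₀ K = 18.247 / ln 10 = 7.9.

7.9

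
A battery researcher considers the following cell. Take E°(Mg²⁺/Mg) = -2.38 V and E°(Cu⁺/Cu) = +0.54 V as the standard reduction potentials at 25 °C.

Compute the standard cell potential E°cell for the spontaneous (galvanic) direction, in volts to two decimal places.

The Cu⁺/Cu couple has the higher reduction potential, so it is the cathode; Mg²⁺/Mg is oxidised at the anode.
E°cell = E°(cathode) − E°(anode) = (+0.54) − (-2.38) = +2.92 V.

+2.92 V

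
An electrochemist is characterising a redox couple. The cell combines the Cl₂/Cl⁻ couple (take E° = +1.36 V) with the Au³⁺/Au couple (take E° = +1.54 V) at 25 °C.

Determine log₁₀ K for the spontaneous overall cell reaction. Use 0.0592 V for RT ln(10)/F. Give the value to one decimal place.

18.2

Cathode: Au³⁺/Au; anode: Cl₂/Cl⁻. E°cell = +0.18 V, n = 6.
log K = nE°cell / 0.0592 = (6)(+0.18) / 0.0592 = 18.2.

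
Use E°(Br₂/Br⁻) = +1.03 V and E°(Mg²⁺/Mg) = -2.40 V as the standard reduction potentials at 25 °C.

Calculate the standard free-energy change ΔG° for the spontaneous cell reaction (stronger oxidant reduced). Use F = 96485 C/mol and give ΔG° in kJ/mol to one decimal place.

Br₂/Br⁻ (E° = +1.03 V) is the cathode; Mg²⁺/Mg (E° = -2.40 V) is the anode, so E°cell = +3.43 V.
Balancing electrons gives n = 2 (lcm of 2 and 2).
ΔG° = −nFE° = −(2)(96485)(+3.43) = -661,887 J = -661.9 kJ/mol.

-661.9 kJ/mol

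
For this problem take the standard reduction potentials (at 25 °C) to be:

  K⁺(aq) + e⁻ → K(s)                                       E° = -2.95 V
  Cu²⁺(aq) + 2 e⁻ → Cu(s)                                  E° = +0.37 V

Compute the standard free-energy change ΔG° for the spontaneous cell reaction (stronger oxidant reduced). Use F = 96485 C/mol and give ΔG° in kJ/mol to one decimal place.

-640.7 kJ/mol

Cu²⁺/Cu (E° = +0.37 V) is the cathode; K⁺/K (E° = -2.95 V) is the anode, so E°cell = +3.32 V.
Balancing electrons gives n = 2 (lcm of 2 and 1).
ΔG° = −nFE° = −(2)(96485)(+3.32) = -640,660 J = -640.7 kJ/mol.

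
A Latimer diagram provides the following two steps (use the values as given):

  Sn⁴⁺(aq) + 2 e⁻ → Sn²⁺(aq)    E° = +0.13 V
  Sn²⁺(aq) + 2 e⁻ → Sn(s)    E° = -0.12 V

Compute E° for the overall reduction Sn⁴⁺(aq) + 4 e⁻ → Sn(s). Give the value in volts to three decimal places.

Standard free energies of sequential steps add: ΔG°₃ = ΔG°₁ + ΔG°₂, so n₃E°₃ = n₁E°₁ + n₂E°₂.
E°₃ = (2×+0.13 + 2×-0.12) / 4 = (+0.020) / 4 = +0.005 V.

+0.005 V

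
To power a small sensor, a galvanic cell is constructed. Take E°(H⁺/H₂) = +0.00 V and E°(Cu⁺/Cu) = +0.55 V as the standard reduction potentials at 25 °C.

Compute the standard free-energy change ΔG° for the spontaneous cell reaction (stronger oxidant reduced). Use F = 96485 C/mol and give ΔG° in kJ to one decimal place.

Cu⁺/Cu (E° = +0.55 V) is the cathode; H⁺/H₂ (E° = +0.00 V) is the anode, so E°cell = +0.55 V.
Balancing electrons gives n = 2 (lcm of 1 and 2).
ΔG° = −nFE° = −(2)(96485)(+0.55) = -106,134 J = -106.1 kJ.

-106.1 kJ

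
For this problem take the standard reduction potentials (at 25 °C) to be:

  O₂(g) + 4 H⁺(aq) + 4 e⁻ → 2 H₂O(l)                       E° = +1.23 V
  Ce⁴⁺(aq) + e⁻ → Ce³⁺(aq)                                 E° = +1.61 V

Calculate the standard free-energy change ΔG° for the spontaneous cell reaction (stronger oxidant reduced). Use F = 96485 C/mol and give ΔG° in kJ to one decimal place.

Ce⁴⁺/Ce³⁺ (E° = +1.61 V) is the cathode; O₂/H₂O (E° = +1.23 V) is the anode, so E°cell = +0.38 V.
Balancing electrons gives n = 4 (lcm of 1 and 4).
ΔG° = −nFE° = −(4)(96485)(+0.38) = -146,657 J = -146.7 kJ.

-146.7 kJ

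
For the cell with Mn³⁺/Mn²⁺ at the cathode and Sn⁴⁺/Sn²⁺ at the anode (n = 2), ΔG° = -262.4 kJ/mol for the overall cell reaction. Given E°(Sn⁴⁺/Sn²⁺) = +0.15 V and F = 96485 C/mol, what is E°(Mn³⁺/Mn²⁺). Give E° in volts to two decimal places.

+1.51 V

E°cell = −ΔG°/(nF) = −(-262.4×10³)/((2)(96485)) = +1.360 V.
Since Mn³⁺/Mn²⁺ is the cathode and Sn⁴⁺/Sn²⁺ the anode, E°cell = E°(Mn³⁺/Mn²⁺) − E°(Sn⁴⁺/Sn²⁺).
So E°(Mn³⁺/Mn²⁺) = E°cell + E°(Sn⁴⁺/Sn²⁺) = +1.360 + (+0.15) = +1.51 V.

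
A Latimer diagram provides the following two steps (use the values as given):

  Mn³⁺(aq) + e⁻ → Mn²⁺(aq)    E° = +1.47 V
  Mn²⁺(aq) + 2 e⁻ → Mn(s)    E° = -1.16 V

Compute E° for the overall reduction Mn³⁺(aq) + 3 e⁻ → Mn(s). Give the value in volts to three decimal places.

Since ΔG° = −nFE° is additive over sequential reductions, n₃E°₃ = n₁E°₁ + n₂E°₂.
E°₃ = (1×+1.47 + 2×-1.16) / 3 = (-0.850) / 3 = -0.283 V.

-0.283 V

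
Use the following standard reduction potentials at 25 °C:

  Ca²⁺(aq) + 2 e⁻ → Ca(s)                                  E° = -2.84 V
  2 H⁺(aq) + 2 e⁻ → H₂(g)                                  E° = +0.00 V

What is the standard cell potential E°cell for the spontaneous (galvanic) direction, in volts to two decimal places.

The H⁺/H₂ couple has the higher reduction potential, so it is the cathode; Ca²⁺/Ca is oxidised at the anode.
E°cell = E°(cathode) − E°(anode) = (+0.00) − (-2.84) = +2.84 V.

+2.84 V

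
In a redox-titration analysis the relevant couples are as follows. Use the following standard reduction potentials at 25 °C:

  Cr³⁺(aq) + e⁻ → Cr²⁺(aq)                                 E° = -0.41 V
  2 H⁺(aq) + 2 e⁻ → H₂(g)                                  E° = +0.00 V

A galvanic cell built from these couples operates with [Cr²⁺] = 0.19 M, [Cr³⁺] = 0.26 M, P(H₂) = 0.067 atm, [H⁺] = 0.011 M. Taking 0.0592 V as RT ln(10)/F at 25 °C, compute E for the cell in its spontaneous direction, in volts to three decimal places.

H⁺/H₂ is the cathode (higher E°), Cr³⁺/Cr²⁺ the anode: E°cell = +0.00 − (-0.41) = +0.41 V, n = 2.
Overall: 2 H⁺(aq) + 2 Cr²⁺(aq) → H₂(g) + 2 Cr³⁺(aq)
Q = P(H₂)·[Cr³⁺]^2 / ([H⁺]^2·[Cr²⁺]^2); log Q = 3.016.
E = E° − (0.0592/n) log Q = +0.41 − (0.0592/2)(3.016) = +0.321 V.

+0.321 V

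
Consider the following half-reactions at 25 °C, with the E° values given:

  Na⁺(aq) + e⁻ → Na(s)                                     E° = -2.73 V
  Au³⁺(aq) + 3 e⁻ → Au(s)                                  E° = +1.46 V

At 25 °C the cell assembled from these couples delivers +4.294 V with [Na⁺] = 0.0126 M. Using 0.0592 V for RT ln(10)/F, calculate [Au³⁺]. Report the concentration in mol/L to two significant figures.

Au³⁺/Au is the cathode, Na⁺/Na the anode: E°cell = +4.19 V, n = 3.
Overall reaction: Au³⁺(aq) + 3 Na(s) → Au(s) + 3 Na⁺(aq); Q = [Na⁺]^3/[Au³⁺]^1.
From E = E° − (0.0592/n) log Q: log Q = (E° − E)·n/0.0592 = (+4.19 − (+4.294))·3/0.0592 = -5.2703.
So 1·log[Au³⁺] = 3·log(0.0126) − log Q = -5.6989 − (-5.2703) = -0.4286; [Au³⁺] = 10^(-0.4286) ≈ 0.37 M.

0.37 M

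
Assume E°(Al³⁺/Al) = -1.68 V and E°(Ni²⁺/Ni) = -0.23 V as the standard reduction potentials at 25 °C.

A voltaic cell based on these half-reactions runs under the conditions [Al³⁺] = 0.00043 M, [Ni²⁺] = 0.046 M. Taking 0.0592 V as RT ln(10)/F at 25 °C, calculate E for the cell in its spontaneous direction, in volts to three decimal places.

+1.477 V

Ni²⁺/Ni is the cathode (higher E°), Al³⁺/Al the anode: E°cell = -0.23 − (-1.68) = +1.45 V, n = 6.
Overall: 3 Ni²⁺(aq) + 2 Al(s) → 3 Ni(s) + 2 Al³⁺(aq)
Q = [Al³⁺]^2 / ([Ni²⁺]^3); log Q = -2.721.
E = E° − (0.0592/n) log Q = +1.45 − (0.0592/6)(-2.721) = +1.477 V.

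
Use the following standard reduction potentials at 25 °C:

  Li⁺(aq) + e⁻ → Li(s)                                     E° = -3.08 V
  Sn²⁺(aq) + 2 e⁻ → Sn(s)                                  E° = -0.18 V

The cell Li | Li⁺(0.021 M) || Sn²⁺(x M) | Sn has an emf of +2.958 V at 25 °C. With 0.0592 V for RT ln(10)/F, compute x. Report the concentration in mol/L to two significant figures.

0.040 M

Sn²⁺/Sn is the cathode, Li⁺/Li the anode: E°cell = +2.90 V, n = 2.
Overall reaction: Sn²⁺(aq) + 2 Li(s) → Sn(s) + 2 Li⁺(aq); Q = [Li⁺]^2/[Sn²⁺]^1.
From E = E° − (0.0592/n) log Q: log Q = (E° − E)·n/0.0592 = (+2.90 − (+2.958))·2/0.0592 = -1.9595.
So 1·log[Sn²⁺] = 2·log(0.021) − log Q = -3.3556 − (-1.9595) = -1.3961; [Sn²⁺] = 10^(-1.3961) ≈ 0.040 M.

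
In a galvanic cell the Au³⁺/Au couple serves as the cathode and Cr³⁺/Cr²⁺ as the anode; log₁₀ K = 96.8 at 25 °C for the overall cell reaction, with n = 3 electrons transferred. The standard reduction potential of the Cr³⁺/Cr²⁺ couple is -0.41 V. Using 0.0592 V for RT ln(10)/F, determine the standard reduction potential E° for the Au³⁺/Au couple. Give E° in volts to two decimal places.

+1.50 V

E°cell = (0.0592/n)·log K = (0.0592/3)(96.8) = +1.910 V.
Since Au³⁺/Au is the cathode and Cr³⁺/Cr²⁺ the anode, E°cell = E°(Au³⁺/Au) − E°(Cr³⁺/Cr²⁺).
So E°(Au³⁺/Au) = E°cell + E°(Cr³⁺/Cr²⁺) = +1.910 + (-0.41) = +1.50 V.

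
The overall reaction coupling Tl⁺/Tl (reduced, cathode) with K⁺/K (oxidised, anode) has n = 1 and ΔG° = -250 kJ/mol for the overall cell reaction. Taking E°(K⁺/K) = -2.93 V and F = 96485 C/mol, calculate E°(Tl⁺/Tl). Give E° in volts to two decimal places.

E°cell = −ΔG°/(nF) = −(-250×10³)/((1)(96485)) = +2.591 V.
Since Tl⁺/Tl is the cathode and K⁺/K the anode, E°cell = E°(Tl⁺/Tl) − E°(K⁺/K).
So E°(Tl⁺/Tl) = E°cell + E°(K⁺/K) = +2.591 + (-2.93) = -0.34 V.

-0.34 V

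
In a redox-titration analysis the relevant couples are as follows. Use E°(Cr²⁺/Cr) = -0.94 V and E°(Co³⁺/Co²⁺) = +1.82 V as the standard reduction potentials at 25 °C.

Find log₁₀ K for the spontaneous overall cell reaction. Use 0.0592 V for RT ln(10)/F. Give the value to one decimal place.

93.2

Cathode: Co³⁺/Co²⁺; anode: Cr²⁺/Cr. E°cell = +2.76 V, n = 2.
log K = nE°cell / 0.0592 = (2)(+2.76) / 0.0592 = 93.2.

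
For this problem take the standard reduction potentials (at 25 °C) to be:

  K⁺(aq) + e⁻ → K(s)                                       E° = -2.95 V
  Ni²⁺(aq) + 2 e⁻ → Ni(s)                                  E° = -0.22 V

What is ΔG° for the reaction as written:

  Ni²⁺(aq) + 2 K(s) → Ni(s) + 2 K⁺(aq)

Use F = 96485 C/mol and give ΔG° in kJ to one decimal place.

-526.8 kJ

As written, Ni²⁺/Ni is reduced (cathode) and K⁺/K is oxidised (anode), so E°cell = (-0.22) − (-2.95) = +2.73 V.
Balancing electrons gives n = 2.
ΔG° = −nFE° = −(2)(96485)(+2.73) = -526,808 J = -526.8 kJ.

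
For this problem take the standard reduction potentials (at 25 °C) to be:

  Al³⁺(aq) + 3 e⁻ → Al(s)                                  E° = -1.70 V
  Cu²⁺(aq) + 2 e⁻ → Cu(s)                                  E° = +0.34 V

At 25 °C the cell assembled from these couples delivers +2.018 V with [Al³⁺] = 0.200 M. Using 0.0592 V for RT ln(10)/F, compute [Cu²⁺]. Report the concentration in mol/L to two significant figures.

0.062 M

Cu²⁺/Cu is the cathode, Al³⁺/Al the anode: E°cell = +2.04 V, n = 6.
Overall reaction: 3 Cu²⁺(aq) + 2 Al(s) → 3 Cu(s) + 2 Al³⁺(aq); Q = [Al³⁺]^2/[Cu²⁺]^3.
From E = E° − (0.0592/n) log Q: log Q = (E° − E)·n/0.0592 = (+2.04 − (+2.018))·6/0.0592 = 2.2297.
So 3·log[Cu²⁺] = 2·log(0.2) − log Q = -1.3979 − (2.2297) = -3.6276; log[Cu²⁺] = -3.6276 / 3 = -1.2092; [Cu²⁺] = 10^(-1.2092) ≈ 0.062 M.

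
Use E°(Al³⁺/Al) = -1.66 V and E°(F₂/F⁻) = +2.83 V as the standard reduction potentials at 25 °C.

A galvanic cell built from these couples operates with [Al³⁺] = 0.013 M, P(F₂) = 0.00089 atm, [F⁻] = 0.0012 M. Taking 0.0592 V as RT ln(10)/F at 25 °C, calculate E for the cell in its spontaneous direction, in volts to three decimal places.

F₂/F⁻ is the cathode (higher E°), Al³⁺/Al the anode: E°cell = +2.83 − (-1.66) = +4.49 V, n = 6.
Overall: 3 F₂(g) + 2 Al(s) → 6 F⁻(aq) + 2 Al³⁺(aq)
Q = [F⁻]^6·[Al³⁺]^2 / (P(F₂)^3); log Q = -12.145.
E = E° − (0.0592/n) log Q = +4.49 − (0.0592/6)(-12.145) = +4.610 V.

+4.610 V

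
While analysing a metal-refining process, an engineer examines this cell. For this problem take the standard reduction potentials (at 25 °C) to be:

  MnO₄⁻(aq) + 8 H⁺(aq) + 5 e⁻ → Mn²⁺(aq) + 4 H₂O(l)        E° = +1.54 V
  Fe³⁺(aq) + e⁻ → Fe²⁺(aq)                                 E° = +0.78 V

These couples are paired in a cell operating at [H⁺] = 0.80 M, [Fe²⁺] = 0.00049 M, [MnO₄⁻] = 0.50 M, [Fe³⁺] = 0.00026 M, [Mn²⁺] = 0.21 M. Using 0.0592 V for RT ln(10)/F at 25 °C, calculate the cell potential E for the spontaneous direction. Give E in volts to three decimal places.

+0.772 V

MnO₄⁻/Mn²⁺ is the cathode (higher E°), Fe³⁺/Fe²⁺ the anode: E°cell = +1.54 − (+0.78) = +0.76 V, n = 5.
Overall: MnO₄⁻(aq) + 8 H⁺(aq) + 5 Fe²⁺(aq) → Mn²⁺(aq) + 4 H₂O(l) + 5 Fe³⁺(aq)
Q = [Mn²⁺]·[Fe³⁺]^5 / ([MnO₄⁻]·[H⁺]^8·[Fe²⁺]^5); log Q = -0.978.
E = E° − (0.0592/n) log Q = +0.76 − (0.0592/5)(-0.978) = +0.772 V.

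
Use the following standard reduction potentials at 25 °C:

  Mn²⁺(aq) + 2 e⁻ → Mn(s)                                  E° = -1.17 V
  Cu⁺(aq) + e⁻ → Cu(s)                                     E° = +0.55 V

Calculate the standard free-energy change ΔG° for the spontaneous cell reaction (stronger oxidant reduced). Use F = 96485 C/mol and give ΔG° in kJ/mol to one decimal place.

Cu⁺/Cu (E° = +0.55 V) is the cathode; Mn²⁺/Mn (E° = -1.17 V) is the anode, so E°cell = +1.72 V.
Balancing electrons gives n = 2 (lcm of 1 and 2).
ΔG° = −nFE° = −(2)(96485)(+1.72) = -331,908 J = -331.9 kJ/mol.

-331.9 kJ/mol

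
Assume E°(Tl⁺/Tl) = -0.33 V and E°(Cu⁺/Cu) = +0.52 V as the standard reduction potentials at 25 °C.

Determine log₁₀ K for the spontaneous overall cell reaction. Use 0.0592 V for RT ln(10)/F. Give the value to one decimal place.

Cathode: Cu⁺/Cu; anode: Tl⁺/Tl. E°cell = +0.85 V, n = 1.
log K = nE°cell / 0.0592 = (1)(+0.85) / 0.0592 = 14.4.

14.4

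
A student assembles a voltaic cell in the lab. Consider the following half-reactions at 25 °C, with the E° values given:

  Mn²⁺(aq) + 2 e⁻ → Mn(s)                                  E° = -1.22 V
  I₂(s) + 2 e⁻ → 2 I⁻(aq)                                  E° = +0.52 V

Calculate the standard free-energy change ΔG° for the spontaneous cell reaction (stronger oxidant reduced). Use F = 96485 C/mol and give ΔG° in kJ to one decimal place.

-335.8 kJ

I₂/I⁻ (E° = +0.52 V) is the cathode; Mn²⁺/Mn (E° = -1.22 V) is the anode, so E°cell = +1.74 V.
Balancing electrons gives n = 2 (lcm of 2 and 2).
ΔG° = −nFE° = −(2)(96485)(+1.74) = -335,768 J = -335.8 kJ.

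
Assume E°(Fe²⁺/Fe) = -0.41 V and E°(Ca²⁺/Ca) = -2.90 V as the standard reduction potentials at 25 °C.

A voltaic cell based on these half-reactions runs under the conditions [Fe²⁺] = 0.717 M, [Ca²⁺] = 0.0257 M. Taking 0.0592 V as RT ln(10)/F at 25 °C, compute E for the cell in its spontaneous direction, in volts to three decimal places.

Fe²⁺/Fe is the cathode (higher E°), Ca²⁺/Ca the anode: E°cell = -0.41 − (-2.90) = +2.49 V, n = 2.
Overall: Fe²⁺(aq) + Ca(s) → Fe(s) + Ca²⁺(aq)
Q = [Ca²⁺] / ([Fe²⁺]); log Q = -1.446.
E = E° − (0.0592/n) log Q = +2.49 − (0.0592/2)(-1.446) = +2.533 V.

+2.533 V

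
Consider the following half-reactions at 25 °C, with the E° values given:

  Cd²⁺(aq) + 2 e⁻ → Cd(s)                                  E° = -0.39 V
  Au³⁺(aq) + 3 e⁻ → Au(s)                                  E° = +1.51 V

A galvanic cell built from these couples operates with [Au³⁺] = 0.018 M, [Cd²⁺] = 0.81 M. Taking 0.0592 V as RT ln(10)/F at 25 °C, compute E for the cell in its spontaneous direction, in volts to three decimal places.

Au³⁺/Au is the cathode (higher E°), Cd²⁺/Cd the anode: E°cell = +1.51 − (-0.39) = +1.90 V, n = 6.
Overall: 2 Au³⁺(aq) + 3 Cd(s) → 2 Au(s) + 3 Cd²⁺(aq)
Q = [Cd²⁺]^3 / ([Au³⁺]^2); log Q = 3.215.
E = E° − (0.0592/n) log Q = +1.90 − (0.0592/6)(3.215) = +1.868 V.

+1.868 V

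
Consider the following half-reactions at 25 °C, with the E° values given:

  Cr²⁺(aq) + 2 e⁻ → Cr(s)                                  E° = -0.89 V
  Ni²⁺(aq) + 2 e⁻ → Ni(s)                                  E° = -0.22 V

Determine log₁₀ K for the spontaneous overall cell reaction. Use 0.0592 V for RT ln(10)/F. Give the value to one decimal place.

Cathode: Ni²⁺/Ni; anode: Cr²⁺/Cr. E°cell = +0.67 V, n = 2.
log K = nE°cell / 0.0592 = (2)(+0.67) / 0.0592 = 22.6.

22.6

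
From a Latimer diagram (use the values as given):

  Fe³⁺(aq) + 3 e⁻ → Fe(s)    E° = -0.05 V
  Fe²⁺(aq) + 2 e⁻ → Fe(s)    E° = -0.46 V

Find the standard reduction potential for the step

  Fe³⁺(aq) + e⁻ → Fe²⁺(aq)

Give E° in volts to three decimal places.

Sequential free energies add, so n₃E°₃ = n₁E°₁ + n₂E°₂.
With n₃ = 3, and the known step contributing 2×(-0.46) V, the unknown satisfies 1·E° = 3×(-0.05) − 2×(-0.46) = +0.770.
E° = +0.770 / 1 = +0.770 V.

+0.770 V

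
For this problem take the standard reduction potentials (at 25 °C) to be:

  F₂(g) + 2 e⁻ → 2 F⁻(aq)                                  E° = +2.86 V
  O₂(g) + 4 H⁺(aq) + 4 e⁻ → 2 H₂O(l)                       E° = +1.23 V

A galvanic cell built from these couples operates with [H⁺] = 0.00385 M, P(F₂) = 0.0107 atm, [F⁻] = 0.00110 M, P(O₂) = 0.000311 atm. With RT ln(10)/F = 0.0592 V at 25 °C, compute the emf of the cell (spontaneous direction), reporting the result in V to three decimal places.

+1.942 V

F₂/F⁻ is the cathode (higher E°), O₂/H₂O the anode: E°cell = +2.86 − (+1.23) = +1.63 V, n = 4.
Overall: 2 F₂(g) + 2 H₂O(l) → 4 F⁻(aq) + O₂(g) + 4 H⁺(aq)
Q = [F⁻]^4·P(O₂)·[H⁺]^4 / (P(F₂)^2); log Q = -21.059.
E = E° − (0.0592/n) log Q = +1.63 − (0.0592/4)(-21.059) = +1.942 V.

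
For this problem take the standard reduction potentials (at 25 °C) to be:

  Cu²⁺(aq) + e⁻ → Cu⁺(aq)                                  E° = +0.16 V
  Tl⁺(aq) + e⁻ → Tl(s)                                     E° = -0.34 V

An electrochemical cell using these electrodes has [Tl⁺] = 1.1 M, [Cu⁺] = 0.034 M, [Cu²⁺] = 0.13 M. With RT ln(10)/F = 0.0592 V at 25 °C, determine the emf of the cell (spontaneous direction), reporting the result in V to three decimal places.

+0.532 V

Cu²⁺/Cu⁺ is the cathode (higher E°), Tl⁺/Tl the anode: E°cell = +0.16 − (-0.34) = +0.50 V, n = 1.
Overall: Cu²⁺(aq) + Tl(s) → Cu⁺(aq) + Tl⁺(aq)
Q = [Cu⁺]·[Tl⁺] / ([Cu²⁺]); log Q = -0.541.
E = E° − (0.0592/n) log Q = +0.50 − (0.0592/1)(-0.541) = +0.532 V.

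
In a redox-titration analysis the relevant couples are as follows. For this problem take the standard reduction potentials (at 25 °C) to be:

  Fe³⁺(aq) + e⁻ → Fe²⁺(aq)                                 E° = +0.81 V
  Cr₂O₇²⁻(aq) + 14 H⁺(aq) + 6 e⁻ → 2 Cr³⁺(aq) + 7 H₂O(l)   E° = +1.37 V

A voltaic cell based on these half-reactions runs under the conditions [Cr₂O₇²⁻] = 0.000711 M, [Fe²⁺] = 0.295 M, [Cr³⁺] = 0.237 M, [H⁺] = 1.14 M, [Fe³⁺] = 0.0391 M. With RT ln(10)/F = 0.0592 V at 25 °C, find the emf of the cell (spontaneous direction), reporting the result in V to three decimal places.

Cr₂O₇²⁻/Cr³⁺ is the cathode (higher E°), Fe³⁺/Fe²⁺ the anode: E°cell = +1.37 − (+0.81) = +0.56 V, n = 6.
Overall: Cr₂O₇²⁻(aq) + 14 H⁺(aq) + 6 Fe²⁺(aq) → 2 Cr³⁺(aq) + 7 H₂O(l) + 6 Fe³⁺(aq)
Q = [Cr³⁺]^2·[Fe³⁺]^6 / ([Cr₂O₇²⁻]·[H⁺]^14·[Fe²⁺]^6); log Q = -4.165.
E = E° − (0.0592/n) log Q = +0.56 − (0.0592/6)(-4.165) = +0.601 V.

+0.601 V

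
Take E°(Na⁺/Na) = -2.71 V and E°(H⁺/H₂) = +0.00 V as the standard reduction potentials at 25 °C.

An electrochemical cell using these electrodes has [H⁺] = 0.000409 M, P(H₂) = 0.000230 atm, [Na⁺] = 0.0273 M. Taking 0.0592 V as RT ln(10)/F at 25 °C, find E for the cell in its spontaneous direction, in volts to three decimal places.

H⁺/H₂ is the cathode (higher E°), Na⁺/Na the anode: E°cell = +0.00 − (-2.71) = +2.71 V, n = 2.
Overall: 2 H⁺(aq) + 2 Na(s) → H₂(g) + 2 Na⁺(aq)
Q = P(H₂)·[Na⁺]^2 / ([H⁺]^2); log Q = 0.011.
E = E° − (0.0592/n) log Q = +2.71 − (0.0592/2)(0.011) = +2.710 V.

+2.710 V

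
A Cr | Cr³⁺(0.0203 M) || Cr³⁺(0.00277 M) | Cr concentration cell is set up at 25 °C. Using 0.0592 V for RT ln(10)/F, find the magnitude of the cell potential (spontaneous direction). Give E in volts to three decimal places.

+0.017 V

For a concentration cell E°cell = 0. The 0.0203 M side is the cathode (reduction is favoured where [Cr³⁺] is higher).
With n = 3, E = −(0.0592/3) log([Cr³⁺]ₐₙ/[Cr³⁺]꜀ₐₜ) = −(0.0592/3) log(0.00277/0.0203) = −(0.0592/3)(-0.865) = +0.017 V.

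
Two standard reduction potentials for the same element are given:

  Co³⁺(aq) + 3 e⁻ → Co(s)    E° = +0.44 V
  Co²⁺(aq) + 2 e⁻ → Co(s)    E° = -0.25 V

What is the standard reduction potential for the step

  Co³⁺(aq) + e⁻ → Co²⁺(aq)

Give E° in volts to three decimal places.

+1.820 V

Sequential free energies add, so n₃E°₃ = n₁E°₁ + n₂E°₂.
With n₃ = 3, and the known step contributing 2×(-0.25) V, the unknown satisfies 1·E° = 3×(+0.44) − 2×(-0.25) = +1.820.
E° = +1.820 / 1 = +1.820 V.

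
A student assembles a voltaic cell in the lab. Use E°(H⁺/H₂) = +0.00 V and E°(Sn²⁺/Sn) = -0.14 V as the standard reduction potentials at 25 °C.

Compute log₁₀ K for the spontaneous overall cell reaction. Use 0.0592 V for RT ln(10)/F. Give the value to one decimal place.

Cathode: H⁺/H₂; anode: Sn²⁺/Sn. E°cell = +0.14 V, n = 2.
log K = nE°cell / 0.0592 = (2)(+0.14) / 0.0592 = 4.7.

4.7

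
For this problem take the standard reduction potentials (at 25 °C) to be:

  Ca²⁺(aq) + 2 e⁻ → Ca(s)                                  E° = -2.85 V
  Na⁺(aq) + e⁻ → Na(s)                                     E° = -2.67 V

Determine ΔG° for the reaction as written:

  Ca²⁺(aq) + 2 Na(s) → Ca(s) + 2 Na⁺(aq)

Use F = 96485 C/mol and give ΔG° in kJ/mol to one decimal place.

+34.7 kJ/mol

As written, Ca²⁺/Ca is reduced (cathode) and Na⁺/Na is oxidised (anode), so E°cell = (-2.85) − (-2.67) = -0.18 V.
Balancing electrons gives n = 2.
ΔG° = −nFE° = −(2)(96485)(-0.18) = 34,735 J = +34.7 kJ/mol.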